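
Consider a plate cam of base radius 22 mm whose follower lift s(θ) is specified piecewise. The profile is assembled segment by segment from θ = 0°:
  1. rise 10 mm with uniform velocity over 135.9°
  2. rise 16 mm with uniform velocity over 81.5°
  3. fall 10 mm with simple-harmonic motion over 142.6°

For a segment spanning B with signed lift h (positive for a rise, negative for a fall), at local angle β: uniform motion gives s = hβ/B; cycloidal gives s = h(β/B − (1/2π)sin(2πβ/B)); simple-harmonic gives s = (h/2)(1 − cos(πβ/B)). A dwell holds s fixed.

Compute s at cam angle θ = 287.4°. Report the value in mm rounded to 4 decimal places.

seg 1 [0°–135.9°] uniform, h=10: full span → s += 10 → s = 10.0000
seg 2 [135.9°–217.4°] uniform, h=16: full span → s += 16 → s = 26.0000
seg 3 [217.4°–360°] simple-harmonic, h=-10: θ=287.4° here. β=70, B=142.6. -10/2·(1 − cos(π·0.4909)) = -4.8568 → s = 21.1432

21.1432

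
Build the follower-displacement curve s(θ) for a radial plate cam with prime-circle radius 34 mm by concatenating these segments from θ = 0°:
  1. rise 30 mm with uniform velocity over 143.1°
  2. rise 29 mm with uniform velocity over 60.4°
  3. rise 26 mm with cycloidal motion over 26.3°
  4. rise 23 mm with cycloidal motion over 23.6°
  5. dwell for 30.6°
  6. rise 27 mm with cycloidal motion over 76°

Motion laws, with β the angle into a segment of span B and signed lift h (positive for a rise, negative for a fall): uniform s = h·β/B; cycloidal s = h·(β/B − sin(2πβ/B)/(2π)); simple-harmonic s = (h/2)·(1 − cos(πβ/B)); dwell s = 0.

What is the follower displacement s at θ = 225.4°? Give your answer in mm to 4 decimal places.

seg 1 [0°–143.1°] uniform, h=30: full span → s += 30 → s = 30.0000
seg 2 [143.1°–203.5°] uniform, h=29: full span → s += 29 → s = 59.0000
seg 3 [203.5°–229.8°] cycloidal, h=26: θ=225.4° here. β=21.9, B=26.3. 26·(0.8327 − sin(2π·0.8327)/(2π)) = 25.2420 → s = 84.2420

84.2420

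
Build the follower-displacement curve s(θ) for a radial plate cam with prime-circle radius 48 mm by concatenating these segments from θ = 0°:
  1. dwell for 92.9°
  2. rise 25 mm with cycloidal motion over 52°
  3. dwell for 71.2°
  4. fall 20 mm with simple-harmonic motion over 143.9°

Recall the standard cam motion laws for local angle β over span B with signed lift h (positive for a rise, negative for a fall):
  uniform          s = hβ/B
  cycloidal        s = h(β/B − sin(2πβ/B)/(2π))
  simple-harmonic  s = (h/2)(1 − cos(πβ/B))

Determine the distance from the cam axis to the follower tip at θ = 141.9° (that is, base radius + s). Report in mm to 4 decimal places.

seg 1 [0°–92.9°] dwell: s stays 0.0000
seg 2 [92.9°–144.9°] cycloidal, h=25: θ=141.9° here. β=49, B=52. 25·(0.9423 − sin(2π·0.9423)/(2π)) = 24.9686 → s = 24.9686
radial distance = base radius + s = 48 + 24.9686 = 72.9686

72.9686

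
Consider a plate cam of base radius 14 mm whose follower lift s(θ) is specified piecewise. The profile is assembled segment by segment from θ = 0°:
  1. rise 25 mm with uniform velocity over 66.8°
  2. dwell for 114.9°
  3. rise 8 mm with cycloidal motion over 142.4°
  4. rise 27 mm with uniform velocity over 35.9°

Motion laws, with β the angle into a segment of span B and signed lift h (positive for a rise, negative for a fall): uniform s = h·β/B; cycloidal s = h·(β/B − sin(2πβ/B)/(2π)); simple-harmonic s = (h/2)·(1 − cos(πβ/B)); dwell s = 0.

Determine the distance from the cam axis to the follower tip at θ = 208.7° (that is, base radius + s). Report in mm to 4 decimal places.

seg 1 [0°–66.8°] uniform, h=25: full span → s += 25 → s = 25.0000
seg 2 [66.8°–181.7°] dwell: s stays 25.0000
seg 3 [181.7°–324.1°] cycloidal, h=8: θ=208.7° here. β=27, B=142.4. 8·(0.1896 − sin(2π·0.1896)/(2π)) = 0.3342 → s = 25.3342
radial distance = base radius + s = 14 + 25.3342 = 39.3342

39.3342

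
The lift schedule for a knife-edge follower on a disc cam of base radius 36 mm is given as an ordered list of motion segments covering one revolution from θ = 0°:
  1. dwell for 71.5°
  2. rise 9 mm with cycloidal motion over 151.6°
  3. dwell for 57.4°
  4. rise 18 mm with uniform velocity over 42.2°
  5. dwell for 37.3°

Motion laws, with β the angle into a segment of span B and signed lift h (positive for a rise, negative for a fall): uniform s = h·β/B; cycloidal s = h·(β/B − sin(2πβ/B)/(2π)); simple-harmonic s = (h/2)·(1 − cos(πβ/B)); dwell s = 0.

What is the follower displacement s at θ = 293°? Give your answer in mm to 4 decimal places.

seg 1 [0°–71.5°] dwell: s stays 0.0000
seg 2 [71.5°–223.1°] cycloidal, h=9: full span → s += 9 → s = 9.0000
seg 3 [223.1°–280.5°] dwell: s stays 9.0000
seg 4 [280.5°–322.7°] uniform, h=18: θ=293° here. β=12.5, B=42.2. 18·12.5/42.2 = 5.3318 → s = 14.3318

14.3318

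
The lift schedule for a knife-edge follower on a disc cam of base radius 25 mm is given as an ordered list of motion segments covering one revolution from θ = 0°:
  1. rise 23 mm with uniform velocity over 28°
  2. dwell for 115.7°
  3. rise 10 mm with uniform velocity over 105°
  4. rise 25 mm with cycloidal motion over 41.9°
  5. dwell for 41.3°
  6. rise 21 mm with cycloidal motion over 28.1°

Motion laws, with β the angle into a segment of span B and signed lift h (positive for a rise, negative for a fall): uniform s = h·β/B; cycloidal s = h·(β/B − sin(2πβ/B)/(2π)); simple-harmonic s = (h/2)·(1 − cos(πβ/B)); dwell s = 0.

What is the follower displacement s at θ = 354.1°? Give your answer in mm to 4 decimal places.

seg 1 [0°–28°] uniform, h=23: full span → s += 23 → s = 23.0000
seg 2 [28°–143.7°] dwell: s stays 23.0000
seg 3 [143.7°–248.7°] uniform, h=10: full span → s += 10 → s = 33.0000
seg 4 [248.7°–290.6°] cycloidal, h=25: full span → s += 25 → s = 58.0000
seg 5 [290.6°–331.9°] dwell: s stays 58.0000
seg 6 [331.9°–360°] cycloidal, h=21: θ=354.1° here. β=22.2, B=28.1. 21·(0.7900 − sin(2π·0.7900)/(2π)) = 19.8278 → s = 77.8278

77.8278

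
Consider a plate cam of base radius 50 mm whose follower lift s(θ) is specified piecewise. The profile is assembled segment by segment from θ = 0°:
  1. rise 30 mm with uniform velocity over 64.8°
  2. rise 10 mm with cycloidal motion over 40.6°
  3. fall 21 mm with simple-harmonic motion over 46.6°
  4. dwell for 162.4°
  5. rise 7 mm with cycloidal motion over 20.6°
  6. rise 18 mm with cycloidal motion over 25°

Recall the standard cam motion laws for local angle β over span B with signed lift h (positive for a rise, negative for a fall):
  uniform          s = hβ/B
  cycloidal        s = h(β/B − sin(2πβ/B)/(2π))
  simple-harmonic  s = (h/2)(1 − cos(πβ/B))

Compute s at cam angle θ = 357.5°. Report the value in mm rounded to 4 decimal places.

seg 1 [0°–64.8°] uniform, h=30: full span → s += 30 → s = 30.0000
seg 2 [64.8°–105.4°] cycloidal, h=10: full span → s += 10 → s = 40.0000
seg 3 [105.4°–152°] simple-harmonic, h=-21: full span → s += -21 → s = 19.0000
seg 4 [152°–314.4°] dwell: s stays 19.0000
seg 5 [314.4°–335°] cycloidal, h=7: full span → s += 7 → s = 26.0000
seg 6 [335°–360°] cycloidal, h=18: θ=357.5° here. β=22.5, B=25. 18·(0.9000 − sin(2π·0.9000)/(2π)) = 17.8839 → s = 43.8839

43.8839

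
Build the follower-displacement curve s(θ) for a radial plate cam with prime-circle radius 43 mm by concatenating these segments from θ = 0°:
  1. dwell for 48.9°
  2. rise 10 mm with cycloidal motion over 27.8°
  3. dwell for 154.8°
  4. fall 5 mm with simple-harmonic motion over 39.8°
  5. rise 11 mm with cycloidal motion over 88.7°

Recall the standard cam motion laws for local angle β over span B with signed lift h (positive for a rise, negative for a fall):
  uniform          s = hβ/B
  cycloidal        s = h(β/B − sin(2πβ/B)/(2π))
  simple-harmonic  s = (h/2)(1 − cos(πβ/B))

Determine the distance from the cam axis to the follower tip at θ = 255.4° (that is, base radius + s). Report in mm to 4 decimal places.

seg 1 [0°–48.9°] dwell: s stays 0.0000
seg 2 [48.9°–76.7°] cycloidal, h=10: full span → s += 10 → s = 10.0000
seg 3 [76.7°–231.5°] dwell: s stays 10.0000
seg 4 [231.5°–271.3°] simple-harmonic, h=-5: θ=255.4° here. β=23.9, B=39.8. -5/2·(1 − cos(π·0.6005)) = -3.2763 → s = 6.7237
radial distance = base radius + s = 43 + 6.7237 = 49.7237

49.7237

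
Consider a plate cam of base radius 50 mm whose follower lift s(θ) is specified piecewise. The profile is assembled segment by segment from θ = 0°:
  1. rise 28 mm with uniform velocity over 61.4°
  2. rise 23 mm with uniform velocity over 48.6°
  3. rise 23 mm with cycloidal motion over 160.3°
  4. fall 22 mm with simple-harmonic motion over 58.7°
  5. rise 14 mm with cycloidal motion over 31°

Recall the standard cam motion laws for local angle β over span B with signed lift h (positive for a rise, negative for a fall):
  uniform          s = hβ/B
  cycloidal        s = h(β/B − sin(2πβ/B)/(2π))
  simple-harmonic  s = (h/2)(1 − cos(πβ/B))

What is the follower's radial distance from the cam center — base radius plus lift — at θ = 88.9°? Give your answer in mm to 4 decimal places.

seg 1 [0°–61.4°] uniform, h=28: full span → s += 28 → s = 28.0000
seg 2 [61.4°–110°] uniform, h=23: θ=88.9° here. β=27.5, B=48.6. 23·27.5/48.6 = 13.0144 → s = 41.0144
radial distance = base radius + s = 50 + 41.0144 = 91.0144

91.0144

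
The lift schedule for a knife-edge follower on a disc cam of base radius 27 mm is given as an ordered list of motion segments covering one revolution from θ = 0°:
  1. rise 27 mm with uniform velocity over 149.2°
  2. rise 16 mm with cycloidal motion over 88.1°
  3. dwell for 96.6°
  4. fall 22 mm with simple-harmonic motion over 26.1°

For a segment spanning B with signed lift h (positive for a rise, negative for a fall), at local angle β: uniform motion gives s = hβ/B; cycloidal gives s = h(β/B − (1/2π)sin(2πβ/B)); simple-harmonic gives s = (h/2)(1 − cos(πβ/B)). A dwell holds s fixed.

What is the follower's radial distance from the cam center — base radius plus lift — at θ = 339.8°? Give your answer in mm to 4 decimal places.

seg 1 [0°–149.2°] uniform, h=27: full span → s += 27 → s = 27.0000
seg 2 [149.2°–237.3°] cycloidal, h=16: full span → s += 16 → s = 43.0000
seg 3 [237.3°–333.9°] dwell: s stays 43.0000
seg 4 [333.9°–360°] simple-harmonic, h=-22: θ=339.8° here. β=5.9, B=26.1. -22/2·(1 − cos(π·0.2261)) = -2.6592 → s = 40.3408
radial distance = base radius + s = 27 + 40.3408 = 67.3408

67.3408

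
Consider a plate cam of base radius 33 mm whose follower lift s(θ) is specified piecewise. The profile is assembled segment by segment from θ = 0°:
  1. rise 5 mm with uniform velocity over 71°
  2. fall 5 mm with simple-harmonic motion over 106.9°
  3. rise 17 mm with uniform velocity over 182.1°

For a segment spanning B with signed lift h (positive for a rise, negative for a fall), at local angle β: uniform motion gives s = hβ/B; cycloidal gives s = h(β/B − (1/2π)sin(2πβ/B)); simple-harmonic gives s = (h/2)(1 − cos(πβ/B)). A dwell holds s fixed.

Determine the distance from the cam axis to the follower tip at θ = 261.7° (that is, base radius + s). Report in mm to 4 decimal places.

seg 1 [0°–71°] uniform, h=5: full span → s += 5 → s = 5.0000
seg 2 [71°–177.9°] simple-harmonic, h=-5: full span → s += -5 → s = 0.0000
seg 3 [177.9°–360°] uniform, h=17: θ=261.7° here. β=83.8, B=182.1. 17·83.8/182.1 = 7.8232 → s = 7.8232
radial distance = base radius + s = 33 + 7.8232 = 40.8232

40.8232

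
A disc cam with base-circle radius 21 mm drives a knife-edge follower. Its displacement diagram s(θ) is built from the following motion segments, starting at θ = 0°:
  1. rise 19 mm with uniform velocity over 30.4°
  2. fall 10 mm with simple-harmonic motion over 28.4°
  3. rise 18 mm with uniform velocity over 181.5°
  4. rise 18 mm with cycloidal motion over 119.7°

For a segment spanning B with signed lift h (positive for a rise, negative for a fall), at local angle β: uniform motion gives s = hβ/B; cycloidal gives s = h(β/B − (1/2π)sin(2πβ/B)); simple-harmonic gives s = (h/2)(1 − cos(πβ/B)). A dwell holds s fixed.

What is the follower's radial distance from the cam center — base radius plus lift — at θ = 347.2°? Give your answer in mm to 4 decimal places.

seg 1 [0°–30.4°] uniform, h=19: full span → s += 19 → s = 19.0000
seg 2 [30.4°–58.8°] simple-harmonic, h=-10: full span → s += -10 → s = 9.0000
seg 3 [58.8°–240.3°] uniform, h=18: full span → s += 18 → s = 27.0000
seg 4 [240.3°–360°] cycloidal, h=18: θ=347.2° here. β=106.9, B=119.7. 18·(0.8931 − sin(2π·0.8931)/(2π)) = 17.8584 → s = 44.8584
radial distance = base radius + s = 21 + 44.8584 = 65.8584

65.8584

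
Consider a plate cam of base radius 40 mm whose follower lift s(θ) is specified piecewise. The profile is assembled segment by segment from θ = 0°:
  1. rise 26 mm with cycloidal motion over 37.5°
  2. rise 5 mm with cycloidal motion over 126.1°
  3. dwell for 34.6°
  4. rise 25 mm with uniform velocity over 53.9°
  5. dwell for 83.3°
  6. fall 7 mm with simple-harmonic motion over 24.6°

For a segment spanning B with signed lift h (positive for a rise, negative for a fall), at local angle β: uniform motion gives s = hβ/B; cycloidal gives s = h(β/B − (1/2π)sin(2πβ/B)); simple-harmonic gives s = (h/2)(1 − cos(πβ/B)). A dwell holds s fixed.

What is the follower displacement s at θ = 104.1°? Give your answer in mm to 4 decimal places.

seg 1 [0°–37.5°] cycloidal, h=26: full span → s += 26 → s = 26.0000
seg 2 [37.5°–163.6°] cycloidal, h=5: θ=104.1° here. β=66.6, B=126.1. 5·(0.5282 − sin(2π·0.5282)/(2π)) = 2.7808 → s = 28.7808

28.7808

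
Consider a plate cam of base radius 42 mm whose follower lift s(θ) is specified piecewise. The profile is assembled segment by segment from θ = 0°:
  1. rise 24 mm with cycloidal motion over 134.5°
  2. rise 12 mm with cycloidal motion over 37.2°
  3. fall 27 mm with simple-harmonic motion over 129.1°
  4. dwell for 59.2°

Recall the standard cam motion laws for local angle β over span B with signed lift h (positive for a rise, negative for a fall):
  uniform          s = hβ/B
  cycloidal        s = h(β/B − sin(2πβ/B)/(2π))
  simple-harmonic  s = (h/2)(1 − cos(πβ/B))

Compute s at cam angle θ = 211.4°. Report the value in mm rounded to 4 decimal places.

seg 1 [0°–134.5°] cycloidal, h=24: full span → s += 24 → s = 24.0000
seg 2 [134.5°–171.7°] cycloidal, h=12: full span → s += 12 → s = 36.0000
seg 3 [171.7°–300.8°] simple-harmonic, h=-27: θ=211.4° here. β=39.7, B=129.1. -27/2·(1 − cos(π·0.3075)) = -5.8249 → s = 30.1751

30.1751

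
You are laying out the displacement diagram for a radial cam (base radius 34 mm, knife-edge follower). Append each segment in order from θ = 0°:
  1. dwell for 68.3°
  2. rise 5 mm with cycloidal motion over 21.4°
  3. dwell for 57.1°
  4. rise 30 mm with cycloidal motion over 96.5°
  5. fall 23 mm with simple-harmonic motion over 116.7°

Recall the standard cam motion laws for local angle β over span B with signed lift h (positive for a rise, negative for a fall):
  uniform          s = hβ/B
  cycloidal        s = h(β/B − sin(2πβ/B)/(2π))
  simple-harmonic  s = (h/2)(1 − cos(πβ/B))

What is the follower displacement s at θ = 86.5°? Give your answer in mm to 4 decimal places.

seg 1 [0°–68.3°] dwell: s stays 0.0000
seg 2 [68.3°–89.7°] cycloidal, h=5: θ=86.5° here. β=18.2, B=21.4. 5·(0.8505 − sin(2π·0.8505)/(2π)) = 4.8948 → s = 4.8948

4.8948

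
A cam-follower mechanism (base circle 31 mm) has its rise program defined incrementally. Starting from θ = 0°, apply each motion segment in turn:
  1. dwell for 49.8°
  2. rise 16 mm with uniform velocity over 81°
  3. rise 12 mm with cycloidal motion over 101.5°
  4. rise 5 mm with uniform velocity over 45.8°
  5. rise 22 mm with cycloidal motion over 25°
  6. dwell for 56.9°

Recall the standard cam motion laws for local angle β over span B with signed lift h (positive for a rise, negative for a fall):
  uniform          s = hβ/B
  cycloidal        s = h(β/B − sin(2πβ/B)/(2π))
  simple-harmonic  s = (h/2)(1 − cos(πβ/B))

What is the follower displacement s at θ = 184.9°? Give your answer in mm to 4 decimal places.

seg 1 [0°–49.8°] dwell: s stays 0.0000
seg 2 [49.8°–130.8°] uniform, h=16: full span → s += 16 → s = 16.0000
seg 3 [130.8°–232.3°] cycloidal, h=12: θ=184.9° here. β=54.1, B=101.5. 12·(0.5330 − sin(2π·0.5330)/(2π)) = 6.7893 → s = 22.7893

22.7893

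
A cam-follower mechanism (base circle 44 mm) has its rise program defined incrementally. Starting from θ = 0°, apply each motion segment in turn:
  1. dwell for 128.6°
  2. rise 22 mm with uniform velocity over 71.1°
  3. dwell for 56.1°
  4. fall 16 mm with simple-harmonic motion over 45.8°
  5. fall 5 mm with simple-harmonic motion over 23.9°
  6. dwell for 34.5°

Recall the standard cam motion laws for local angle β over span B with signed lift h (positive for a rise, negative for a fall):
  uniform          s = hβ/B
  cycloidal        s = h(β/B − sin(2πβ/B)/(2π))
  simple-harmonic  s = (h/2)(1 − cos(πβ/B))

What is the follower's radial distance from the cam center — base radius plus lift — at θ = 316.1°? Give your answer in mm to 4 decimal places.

seg 1 [0°–128.6°] dwell: s stays 0.0000
seg 2 [128.6°–199.7°] uniform, h=22: full span → s += 22 → s = 22.0000
seg 3 [199.7°–255.8°] dwell: s stays 22.0000
seg 4 [255.8°–301.6°] simple-harmonic, h=-16: full span → s += -16 → s = 6.0000
seg 5 [301.6°–325.5°] simple-harmonic, h=-5: θ=316.1° here. β=14.5, B=23.9. -5/2·(1 − cos(π·0.6067)) = -3.3224 → s = 2.6776
radial distance = base radius + s = 44 + 2.6776 = 46.6776

46.6776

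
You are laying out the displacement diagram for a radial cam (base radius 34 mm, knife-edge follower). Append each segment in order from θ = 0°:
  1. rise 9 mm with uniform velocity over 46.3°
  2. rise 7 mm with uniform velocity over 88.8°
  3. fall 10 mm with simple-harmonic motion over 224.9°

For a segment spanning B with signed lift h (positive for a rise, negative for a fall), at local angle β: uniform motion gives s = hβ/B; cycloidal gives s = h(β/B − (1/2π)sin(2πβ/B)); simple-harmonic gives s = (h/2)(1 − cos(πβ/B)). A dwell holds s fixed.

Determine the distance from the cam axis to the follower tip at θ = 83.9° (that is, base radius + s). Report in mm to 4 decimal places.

seg 1 [0°–46.3°] uniform, h=9: full span → s += 9 → s = 9.0000
seg 2 [46.3°–135.1°] uniform, h=7: θ=83.9° here. β=37.6, B=88.8. 7·37.6/88.8 = 2.9640 → s = 11.9640
radial distance = base radius + s = 34 + 11.9640 = 45.9640

45.9640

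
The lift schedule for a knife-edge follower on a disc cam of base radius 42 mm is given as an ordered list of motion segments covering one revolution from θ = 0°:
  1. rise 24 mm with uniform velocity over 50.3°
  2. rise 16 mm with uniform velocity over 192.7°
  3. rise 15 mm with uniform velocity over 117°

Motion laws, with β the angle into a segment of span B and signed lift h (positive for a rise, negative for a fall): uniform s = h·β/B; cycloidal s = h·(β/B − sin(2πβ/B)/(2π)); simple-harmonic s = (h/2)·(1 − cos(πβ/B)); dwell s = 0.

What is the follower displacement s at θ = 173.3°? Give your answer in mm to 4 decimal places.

seg 1 [0°–50.3°] uniform, h=24: full span → s += 24 → s = 24.0000
seg 2 [50.3°–243°] uniform, h=16: θ=173.3° here. β=123, B=192.7. 16·123/192.7 = 10.2128 → s = 34.2128

34.2128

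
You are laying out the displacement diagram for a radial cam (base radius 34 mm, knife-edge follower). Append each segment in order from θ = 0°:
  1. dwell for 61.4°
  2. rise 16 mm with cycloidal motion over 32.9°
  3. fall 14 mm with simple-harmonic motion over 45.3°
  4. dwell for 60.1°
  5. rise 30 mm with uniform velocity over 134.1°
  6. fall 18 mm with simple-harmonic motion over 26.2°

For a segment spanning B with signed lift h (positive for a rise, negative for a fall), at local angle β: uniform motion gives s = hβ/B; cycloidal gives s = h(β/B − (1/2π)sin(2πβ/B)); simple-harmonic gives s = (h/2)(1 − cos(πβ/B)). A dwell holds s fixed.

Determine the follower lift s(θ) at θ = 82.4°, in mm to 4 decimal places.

seg 1 [0°–61.4°] dwell: s stays 0.0000
seg 2 [61.4°–94.3°] cycloidal, h=16: θ=82.4° here. β=21, B=32.9. 16·(0.6383 − sin(2π·0.6383)/(2π)) = 12.1574 → s = 12.1574

12.1574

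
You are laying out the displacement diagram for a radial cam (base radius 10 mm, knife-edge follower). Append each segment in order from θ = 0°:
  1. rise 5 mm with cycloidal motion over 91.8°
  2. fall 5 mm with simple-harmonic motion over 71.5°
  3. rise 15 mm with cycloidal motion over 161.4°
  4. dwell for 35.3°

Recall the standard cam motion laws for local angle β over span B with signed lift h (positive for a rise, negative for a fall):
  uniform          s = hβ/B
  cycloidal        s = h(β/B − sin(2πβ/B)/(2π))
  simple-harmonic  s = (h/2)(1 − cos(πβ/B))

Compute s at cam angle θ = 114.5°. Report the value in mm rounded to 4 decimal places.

seg 1 [0°–91.8°] cycloidal, h=5: full span → s += 5 → s = 5.0000
seg 2 [91.8°–163.3°] simple-harmonic, h=-5: θ=114.5° here. β=22.7, B=71.5. -5/2·(1 − cos(π·0.3175)) = -1.1438 → s = 3.8562

3.8562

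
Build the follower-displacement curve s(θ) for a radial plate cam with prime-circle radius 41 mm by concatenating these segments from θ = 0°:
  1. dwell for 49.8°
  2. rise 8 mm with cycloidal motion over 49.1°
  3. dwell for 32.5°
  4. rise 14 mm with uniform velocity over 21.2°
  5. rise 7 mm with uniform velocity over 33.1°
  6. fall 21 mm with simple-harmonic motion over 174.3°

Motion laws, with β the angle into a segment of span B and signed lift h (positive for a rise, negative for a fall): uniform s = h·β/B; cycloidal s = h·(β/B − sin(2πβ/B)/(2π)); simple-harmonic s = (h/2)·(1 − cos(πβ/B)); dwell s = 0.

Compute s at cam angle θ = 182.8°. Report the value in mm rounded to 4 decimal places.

seg 1 [0°–49.8°] dwell: s stays 0.0000
seg 2 [49.8°–98.9°] cycloidal, h=8: full span → s += 8 → s = 8.0000
seg 3 [98.9°–131.4°] dwell: s stays 8.0000
seg 4 [131.4°–152.6°] uniform, h=14: full span → s += 14 → s = 22.0000
seg 5 [152.6°–185.7°] uniform, h=7: θ=182.8° here. β=30.2, B=33.1. 7·30.2/33.1 = 6.3867 → s = 28.3867

28.3867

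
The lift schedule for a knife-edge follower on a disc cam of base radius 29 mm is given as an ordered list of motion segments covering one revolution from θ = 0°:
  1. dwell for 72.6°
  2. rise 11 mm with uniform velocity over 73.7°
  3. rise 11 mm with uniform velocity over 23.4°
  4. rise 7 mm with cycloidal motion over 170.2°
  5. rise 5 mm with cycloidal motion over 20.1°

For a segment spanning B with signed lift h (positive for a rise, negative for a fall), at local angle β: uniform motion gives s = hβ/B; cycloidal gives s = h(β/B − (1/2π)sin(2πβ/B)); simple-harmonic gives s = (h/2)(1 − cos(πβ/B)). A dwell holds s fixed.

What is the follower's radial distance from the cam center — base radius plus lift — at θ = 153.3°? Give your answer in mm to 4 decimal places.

seg 1 [0°–72.6°] dwell: s stays 0.0000
seg 2 [72.6°–146.3°] uniform, h=11: full span → s += 11 → s = 11.0000
seg 3 [146.3°–169.7°] uniform, h=11: θ=153.3° here. β=7, B=23.4. 11·7/23.4 = 3.2906 → s = 14.2906
radial distance = base radius + s = 29 + 14.2906 = 43.2906

43.2906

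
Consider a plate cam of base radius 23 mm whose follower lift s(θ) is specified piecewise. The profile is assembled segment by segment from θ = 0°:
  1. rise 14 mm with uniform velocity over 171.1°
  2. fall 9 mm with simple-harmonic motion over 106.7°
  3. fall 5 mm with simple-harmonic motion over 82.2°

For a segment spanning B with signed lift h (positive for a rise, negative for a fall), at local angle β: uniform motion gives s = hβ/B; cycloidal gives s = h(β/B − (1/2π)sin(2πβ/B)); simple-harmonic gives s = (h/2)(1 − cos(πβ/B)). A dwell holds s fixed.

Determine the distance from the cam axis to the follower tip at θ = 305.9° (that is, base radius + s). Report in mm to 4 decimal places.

seg 1 [0°–171.1°] uniform, h=14: full span → s += 14 → s = 14.0000
seg 2 [171.1°–277.8°] simple-harmonic, h=-9: full span → s += -9 → s = 5.0000
seg 3 [277.8°–360°] simple-harmonic, h=-5: θ=305.9° here. β=28.1, B=82.2. -5/2·(1 − cos(π·0.3418)) = -1.3084 → s = 3.6916
radial distance = base radius + s = 23 + 3.6916 = 26.6916

26.6916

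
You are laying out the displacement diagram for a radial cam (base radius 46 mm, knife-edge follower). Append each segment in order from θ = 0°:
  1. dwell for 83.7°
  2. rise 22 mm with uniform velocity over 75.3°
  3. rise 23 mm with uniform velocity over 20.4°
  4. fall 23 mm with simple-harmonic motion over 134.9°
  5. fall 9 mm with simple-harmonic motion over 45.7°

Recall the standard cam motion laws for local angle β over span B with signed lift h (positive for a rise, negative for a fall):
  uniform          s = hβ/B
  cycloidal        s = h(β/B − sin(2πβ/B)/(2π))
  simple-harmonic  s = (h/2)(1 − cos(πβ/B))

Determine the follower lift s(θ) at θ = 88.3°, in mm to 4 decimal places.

seg 1 [0°–83.7°] dwell: s stays 0.0000
seg 2 [83.7°–159°] uniform, h=22: θ=88.3° here. β=4.6, B=75.3. 22·4.6/75.3 = 1.3440 → s = 1.3440

1.3440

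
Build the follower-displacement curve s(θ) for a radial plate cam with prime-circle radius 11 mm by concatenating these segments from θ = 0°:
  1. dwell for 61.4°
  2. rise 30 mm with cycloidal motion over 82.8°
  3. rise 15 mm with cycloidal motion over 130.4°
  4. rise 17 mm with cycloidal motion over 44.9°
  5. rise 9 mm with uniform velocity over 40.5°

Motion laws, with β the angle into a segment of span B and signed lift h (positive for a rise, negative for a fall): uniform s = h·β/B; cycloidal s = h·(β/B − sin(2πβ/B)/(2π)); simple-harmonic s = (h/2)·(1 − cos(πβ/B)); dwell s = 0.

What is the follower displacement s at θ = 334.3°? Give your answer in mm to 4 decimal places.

seg 1 [0°–61.4°] dwell: s stays 0.0000
seg 2 [61.4°–144.2°] cycloidal, h=30: full span → s += 30 → s = 30.0000
seg 3 [144.2°–274.6°] cycloidal, h=15: full span → s += 15 → s = 45.0000
seg 4 [274.6°–319.5°] cycloidal, h=17: full span → s += 17 → s = 62.0000
seg 5 [319.5°–360°] uniform, h=9: θ=334.3° here. β=14.8, B=40.5. 9·14.8/40.5 = 3.2889 → s = 65.2889

65.2889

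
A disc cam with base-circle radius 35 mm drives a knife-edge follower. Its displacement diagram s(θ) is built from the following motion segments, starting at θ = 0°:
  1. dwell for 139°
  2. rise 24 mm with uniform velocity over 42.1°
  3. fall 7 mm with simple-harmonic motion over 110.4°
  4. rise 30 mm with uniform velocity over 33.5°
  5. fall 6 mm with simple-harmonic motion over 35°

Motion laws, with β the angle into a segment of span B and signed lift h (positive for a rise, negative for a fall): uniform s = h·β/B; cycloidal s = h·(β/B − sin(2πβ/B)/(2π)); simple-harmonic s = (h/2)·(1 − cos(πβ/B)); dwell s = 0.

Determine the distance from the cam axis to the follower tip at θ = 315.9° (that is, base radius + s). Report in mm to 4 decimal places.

seg 1 [0°–139°] dwell: s stays 0.0000
seg 2 [139°–181.1°] uniform, h=24: full span → s += 24 → s = 24.0000
seg 3 [181.1°–291.5°] simple-harmonic, h=-7: full span → s += -7 → s = 17.0000
seg 4 [291.5°–325°] uniform, h=30: θ=315.9° here. β=24.4, B=33.5. 30·24.4/33.5 = 21.8507 → s = 38.8507
radial distance = base radius + s = 35 + 38.8507 = 73.8507

73.8507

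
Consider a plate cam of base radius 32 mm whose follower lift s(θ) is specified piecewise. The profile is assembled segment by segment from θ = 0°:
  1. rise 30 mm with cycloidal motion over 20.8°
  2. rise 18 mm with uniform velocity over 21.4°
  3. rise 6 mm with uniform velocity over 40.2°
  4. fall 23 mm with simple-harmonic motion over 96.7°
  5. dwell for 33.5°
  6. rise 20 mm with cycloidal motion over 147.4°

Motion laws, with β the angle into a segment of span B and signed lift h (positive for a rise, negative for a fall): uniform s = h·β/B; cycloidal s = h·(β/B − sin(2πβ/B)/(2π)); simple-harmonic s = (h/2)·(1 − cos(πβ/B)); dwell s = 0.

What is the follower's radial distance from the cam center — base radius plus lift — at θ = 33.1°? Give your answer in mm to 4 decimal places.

seg 1 [0°–20.8°] cycloidal, h=30: full span → s += 30 → s = 30.0000
seg 2 [20.8°–42.2°] uniform, h=18: θ=33.1° here. β=12.3, B=21.4. 18·12.3/21.4 = 10.3458 → s = 40.3458
radial distance = base radius + s = 32 + 40.3458 = 72.3458

72.3458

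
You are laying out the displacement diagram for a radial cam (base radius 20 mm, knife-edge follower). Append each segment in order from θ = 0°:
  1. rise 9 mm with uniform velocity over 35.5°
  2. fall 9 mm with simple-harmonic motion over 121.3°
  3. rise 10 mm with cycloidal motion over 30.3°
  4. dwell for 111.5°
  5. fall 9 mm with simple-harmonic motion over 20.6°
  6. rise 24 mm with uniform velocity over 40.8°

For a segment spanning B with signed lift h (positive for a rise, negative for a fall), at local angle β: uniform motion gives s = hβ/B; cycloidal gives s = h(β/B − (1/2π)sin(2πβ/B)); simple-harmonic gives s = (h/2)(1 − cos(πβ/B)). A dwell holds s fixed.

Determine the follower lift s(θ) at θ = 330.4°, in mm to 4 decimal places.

seg 1 [0°–35.5°] uniform, h=9: full span → s += 9 → s = 9.0000
seg 2 [35.5°–156.8°] simple-harmonic, h=-9: full span → s += -9 → s = 0.0000
seg 3 [156.8°–187.1°] cycloidal, h=10: full span → s += 10 → s = 10.0000
seg 4 [187.1°–298.6°] dwell: s stays 10.0000
seg 5 [298.6°–319.2°] simple-harmonic, h=-9: full span → s += -9 → s = 1.0000
seg 6 [319.2°–360°] uniform, h=24: θ=330.4° here. β=11.2, B=40.8. 24·11.2/40.8 = 6.5882 → s = 7.5882

7.5882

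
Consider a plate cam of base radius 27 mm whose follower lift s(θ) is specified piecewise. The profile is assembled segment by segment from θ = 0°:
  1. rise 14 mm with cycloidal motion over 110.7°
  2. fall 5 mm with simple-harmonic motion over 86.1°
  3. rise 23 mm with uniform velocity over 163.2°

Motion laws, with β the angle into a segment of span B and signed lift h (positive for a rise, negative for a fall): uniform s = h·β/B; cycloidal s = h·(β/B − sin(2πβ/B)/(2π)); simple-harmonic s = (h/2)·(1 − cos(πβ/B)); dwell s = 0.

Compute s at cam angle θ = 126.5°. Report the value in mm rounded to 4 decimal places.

seg 1 [0°–110.7°] cycloidal, h=14: full span → s += 14 → s = 14.0000
seg 2 [110.7°–196.8°] simple-harmonic, h=-5: θ=126.5° here. β=15.8, B=86.1. -5/2·(1 − cos(π·0.1835)) = -0.4041 → s = 13.5959

13.5959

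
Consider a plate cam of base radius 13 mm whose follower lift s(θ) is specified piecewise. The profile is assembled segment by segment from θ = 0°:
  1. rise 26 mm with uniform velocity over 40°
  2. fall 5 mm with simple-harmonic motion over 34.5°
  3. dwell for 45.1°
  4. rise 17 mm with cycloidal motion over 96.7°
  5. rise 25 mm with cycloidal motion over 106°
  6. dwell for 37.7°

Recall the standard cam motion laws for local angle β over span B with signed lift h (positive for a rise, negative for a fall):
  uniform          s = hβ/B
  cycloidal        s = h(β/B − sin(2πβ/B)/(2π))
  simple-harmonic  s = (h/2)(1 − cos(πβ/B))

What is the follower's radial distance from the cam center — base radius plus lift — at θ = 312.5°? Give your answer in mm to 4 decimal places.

seg 1 [0°–40°] uniform, h=26: full span → s += 26 → s = 26.0000
seg 2 [40°–74.5°] simple-harmonic, h=-5: full span → s += -5 → s = 21.0000
seg 3 [74.5°–119.6°] dwell: s stays 21.0000
seg 4 [119.6°–216.3°] cycloidal, h=17: full span → s += 17 → s = 38.0000
seg 5 [216.3°–322.3°] cycloidal, h=25: θ=312.5° here. β=96.2, B=106. 25·(0.9075 − sin(2π·0.9075)/(2π)) = 24.8722 → s = 62.8722
radial distance = base radius + s = 13 + 62.8722 = 75.8722

75.8722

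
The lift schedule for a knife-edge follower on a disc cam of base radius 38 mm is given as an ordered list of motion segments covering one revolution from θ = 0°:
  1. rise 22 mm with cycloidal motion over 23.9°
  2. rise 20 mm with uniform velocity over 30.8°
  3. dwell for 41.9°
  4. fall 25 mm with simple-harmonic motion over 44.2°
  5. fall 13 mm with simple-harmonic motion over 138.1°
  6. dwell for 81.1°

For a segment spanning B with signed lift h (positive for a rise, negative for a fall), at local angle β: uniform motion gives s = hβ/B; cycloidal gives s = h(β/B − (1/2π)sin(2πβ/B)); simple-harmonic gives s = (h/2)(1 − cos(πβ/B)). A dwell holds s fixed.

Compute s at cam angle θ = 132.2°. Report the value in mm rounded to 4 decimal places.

seg 1 [0°–23.9°] cycloidal, h=22: full span → s += 22 → s = 22.0000
seg 2 [23.9°–54.7°] uniform, h=20: full span → s += 20 → s = 42.0000
seg 3 [54.7°–96.6°] dwell: s stays 42.0000
seg 4 [96.6°–140.8°] simple-harmonic, h=-25: θ=132.2° here. β=35.6, B=44.2. -25/2·(1 − cos(π·0.8054)) = -22.7366 → s = 19.2634

19.2634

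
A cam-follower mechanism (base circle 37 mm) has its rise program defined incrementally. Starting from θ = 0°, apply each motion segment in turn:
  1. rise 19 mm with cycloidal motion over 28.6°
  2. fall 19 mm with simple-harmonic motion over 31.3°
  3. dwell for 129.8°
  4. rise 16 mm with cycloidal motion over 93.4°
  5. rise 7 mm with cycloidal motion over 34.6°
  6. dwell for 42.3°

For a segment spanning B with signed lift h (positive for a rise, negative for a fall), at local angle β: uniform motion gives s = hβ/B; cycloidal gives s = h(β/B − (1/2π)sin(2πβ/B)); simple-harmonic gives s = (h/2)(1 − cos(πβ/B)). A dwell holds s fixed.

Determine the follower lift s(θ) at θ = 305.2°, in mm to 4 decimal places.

seg 1 [0°–28.6°] cycloidal, h=19: full span → s += 19 → s = 19.0000
seg 2 [28.6°–59.9°] simple-harmonic, h=-19: full span → s += -19 → s = 0.0000
seg 3 [59.9°–189.7°] dwell: s stays 0.0000
seg 4 [189.7°–283.1°] cycloidal, h=16: full span → s += 16 → s = 16.0000
seg 5 [283.1°–317.7°] cycloidal, h=7: θ=305.2° here. β=22.1, B=34.6. 7·(0.6387 − sin(2π·0.6387)/(2π)) = 5.3238 → s = 21.3238

21.3238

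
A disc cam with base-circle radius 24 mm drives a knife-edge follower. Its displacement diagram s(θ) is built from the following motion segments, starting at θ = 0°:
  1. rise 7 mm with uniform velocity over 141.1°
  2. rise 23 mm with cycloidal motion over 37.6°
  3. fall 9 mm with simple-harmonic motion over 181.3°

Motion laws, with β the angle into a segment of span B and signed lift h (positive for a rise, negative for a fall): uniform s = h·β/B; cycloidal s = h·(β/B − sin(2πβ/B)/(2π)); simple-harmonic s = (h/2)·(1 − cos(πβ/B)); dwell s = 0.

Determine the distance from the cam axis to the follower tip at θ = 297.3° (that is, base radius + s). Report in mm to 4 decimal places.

seg 1 [0°–141.1°] uniform, h=7: full span → s += 7 → s = 7.0000
seg 2 [141.1°–178.7°] cycloidal, h=23: full span → s += 23 → s = 30.0000
seg 3 [178.7°–360°] simple-harmonic, h=-9: θ=297.3° here. β=118.6, B=181.3. -9/2·(1 − cos(π·0.6542)) = -6.5952 → s = 23.4048
radial distance = base radius + s = 24 + 23.4048 = 47.4048

47.4048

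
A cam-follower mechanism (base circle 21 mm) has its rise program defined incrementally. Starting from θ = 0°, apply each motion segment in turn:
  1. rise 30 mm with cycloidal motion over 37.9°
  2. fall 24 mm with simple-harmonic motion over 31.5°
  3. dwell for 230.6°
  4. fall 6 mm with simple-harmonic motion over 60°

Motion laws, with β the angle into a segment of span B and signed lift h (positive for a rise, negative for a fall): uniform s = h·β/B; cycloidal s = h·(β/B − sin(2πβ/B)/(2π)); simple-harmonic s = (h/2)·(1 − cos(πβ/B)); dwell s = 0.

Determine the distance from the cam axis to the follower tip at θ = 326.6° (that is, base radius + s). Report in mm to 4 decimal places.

seg 1 [0°–37.9°] cycloidal, h=30: full span → s += 30 → s = 30.0000
seg 2 [37.9°–69.4°] simple-harmonic, h=-24: full span → s += -24 → s = 6.0000
seg 3 [69.4°–300°] dwell: s stays 6.0000
seg 4 [300°–360°] simple-harmonic, h=-6: θ=326.6° here. β=26.6, B=60. -6/2·(1 − cos(π·0.4433)) = -2.4687 → s = 3.5313
radial distance = base radius + s = 21 + 3.5313 = 24.5313

24.5313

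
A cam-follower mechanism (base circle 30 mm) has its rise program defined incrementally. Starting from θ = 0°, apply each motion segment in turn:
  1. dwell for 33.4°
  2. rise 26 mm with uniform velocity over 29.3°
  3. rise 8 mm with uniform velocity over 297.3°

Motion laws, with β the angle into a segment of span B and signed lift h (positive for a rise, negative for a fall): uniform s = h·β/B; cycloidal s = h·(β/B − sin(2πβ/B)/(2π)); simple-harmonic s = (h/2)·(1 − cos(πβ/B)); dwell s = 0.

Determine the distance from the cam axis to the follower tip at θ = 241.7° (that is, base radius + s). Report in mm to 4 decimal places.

seg 1 [0°–33.4°] dwell: s stays 0.0000
seg 2 [33.4°–62.7°] uniform, h=26: full span → s += 26 → s = 26.0000
seg 3 [62.7°–360°] uniform, h=8: θ=241.7° here. β=179, B=297.3. 8·179/297.3 = 4.8167 → s = 30.8167
radial distance = base radius + s = 30 + 30.8167 = 60.8167

60.8167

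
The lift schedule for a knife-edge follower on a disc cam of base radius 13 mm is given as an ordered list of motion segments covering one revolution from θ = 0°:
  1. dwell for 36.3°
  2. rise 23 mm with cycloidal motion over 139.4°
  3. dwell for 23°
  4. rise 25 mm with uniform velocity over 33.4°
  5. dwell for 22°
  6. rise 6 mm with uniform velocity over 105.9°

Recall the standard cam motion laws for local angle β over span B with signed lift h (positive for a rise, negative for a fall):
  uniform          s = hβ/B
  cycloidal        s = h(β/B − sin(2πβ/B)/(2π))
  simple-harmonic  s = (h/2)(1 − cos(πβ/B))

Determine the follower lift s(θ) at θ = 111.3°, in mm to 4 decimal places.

seg 1 [0°–36.3°] dwell: s stays 0.0000
seg 2 [36.3°–175.7°] cycloidal, h=23: θ=111.3° here. β=75, B=139.4. 23·(0.5380 − sin(2π·0.5380)/(2π)) = 13.2406 → s = 13.2406

13.2406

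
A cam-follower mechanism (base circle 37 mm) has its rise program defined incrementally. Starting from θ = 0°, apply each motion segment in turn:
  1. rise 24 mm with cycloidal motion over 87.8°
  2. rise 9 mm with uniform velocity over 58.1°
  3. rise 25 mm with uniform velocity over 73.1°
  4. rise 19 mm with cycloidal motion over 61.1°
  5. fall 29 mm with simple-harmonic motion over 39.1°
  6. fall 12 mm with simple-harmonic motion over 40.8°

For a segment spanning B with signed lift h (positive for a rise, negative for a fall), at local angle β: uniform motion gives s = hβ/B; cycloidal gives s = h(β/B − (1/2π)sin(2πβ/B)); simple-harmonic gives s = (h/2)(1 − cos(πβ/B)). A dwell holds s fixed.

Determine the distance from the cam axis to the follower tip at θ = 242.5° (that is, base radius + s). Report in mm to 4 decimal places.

seg 1 [0°–87.8°] cycloidal, h=24: full span → s += 24 → s = 24.0000
seg 2 [87.8°–145.9°] uniform, h=9: full span → s += 9 → s = 33.0000
seg 3 [145.9°–219°] uniform, h=25: full span → s += 25 → s = 58.0000
seg 4 [219°–280.1°] cycloidal, h=19: θ=242.5° here. β=23.5, B=61.1. 19·(0.3846 − sin(2π·0.3846)/(2π)) = 5.3024 → s = 63.3024
radial distance = base radius + s = 37 + 63.3024 = 100.3024

100.3024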